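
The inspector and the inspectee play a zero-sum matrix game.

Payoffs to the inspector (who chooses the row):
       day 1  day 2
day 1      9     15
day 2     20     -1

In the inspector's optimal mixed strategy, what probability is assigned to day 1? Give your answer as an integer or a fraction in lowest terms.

Row minima are 9 and -1, so the inspector's maximin is 9; column maxima are 20 and 15, so the inspectee's minimax is 15. These differ, so the equilibrium is in mixed strategies.
Let the inspector play day 1 with probability p. The inspectee is indifferent when 9p + 20(1−p) = 15p − (1−p), giving p = 7/9.

7/9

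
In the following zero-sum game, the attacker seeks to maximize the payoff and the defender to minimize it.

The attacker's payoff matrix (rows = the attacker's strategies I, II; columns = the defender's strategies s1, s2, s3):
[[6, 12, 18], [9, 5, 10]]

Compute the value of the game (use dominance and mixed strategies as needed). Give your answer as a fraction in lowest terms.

Column s3 is strictly dominated by s2 for the defender (it gives the attacker more in every row).
The remaining 2×2 game on (I, II) × (s1, s2) has no saddle point. Let the attacker play I with probability p; indifference gives 6p + 9(1−p) = 12p + 5(1−p), so p = 2/5.
Similarly the defender's optimal q on s1 is 7/10, and the value is 6·(7/10) + (12)·(3/10) = 39/5.

39/5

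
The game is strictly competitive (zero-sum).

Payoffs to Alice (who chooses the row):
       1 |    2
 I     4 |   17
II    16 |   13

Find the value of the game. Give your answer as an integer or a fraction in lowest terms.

Row minima are 4 and 13, so Alice's maximin is 13; column maxima are 16 and 17, so Bob's minimax is 16. These differ, so the equilibrium is in mixed strategies.
Let Alice play I with probability p. Bob is indifferent when 4p + 16(1−p) = 17p + 13(1−p), giving p = 3/16.
Let Bob play 1 with probability q. Alice is indifferent when 4q + 17(1−q) = 16q + 13(1−q), giving q = 1/4.
The value is 4·(1/4) + (17)·(3/4) = 55/4.

55/4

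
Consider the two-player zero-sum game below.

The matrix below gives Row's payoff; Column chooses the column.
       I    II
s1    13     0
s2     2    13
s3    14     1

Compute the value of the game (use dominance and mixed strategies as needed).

15/2

Row s1 is strictly dominated by row s3, so Row never plays it.
The remaining 2×2 game on (s2, s3) × (I, II) has no saddle point. Let Row play s2 with probability p; indifference gives 2p + 14(1−p) = 13p + (1−p), so p = 13/24.
Similarly Column's optimal q on I is 1/2, and the value is 2·(1/2) + (13)·(1/2) = 15/2.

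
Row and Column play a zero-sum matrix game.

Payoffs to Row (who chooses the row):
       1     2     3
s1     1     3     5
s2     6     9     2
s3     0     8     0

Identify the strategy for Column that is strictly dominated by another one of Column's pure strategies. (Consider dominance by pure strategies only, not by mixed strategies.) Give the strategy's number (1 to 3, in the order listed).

2

Column prefers columns that give Row less. Compare 2 with 1: 1 < 3, 6 < 9, 0 < 8.
So 1 strictly dominates 2 for Column; 2 is strictly dominated.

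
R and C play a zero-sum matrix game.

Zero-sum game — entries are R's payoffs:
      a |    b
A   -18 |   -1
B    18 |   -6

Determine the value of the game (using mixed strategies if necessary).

Row minima are -18 and -6, so R's maximin is -6; column maxima are 18 and -1, so C's minimax is -1. These differ, so the equilibrium is in mixed strategies.
Let R play A with probability p. C is indifferent when −18p + 18(1−p) = −p − 6(1−p), giving p = 24/41.
Let C play a with probability q. R is indifferent when −18q − (1−q) = 18q − 6(1−q), giving q = 5/41.
The value is -18·(5/41) + (-1)·(36/41) = -126/41.

-126/41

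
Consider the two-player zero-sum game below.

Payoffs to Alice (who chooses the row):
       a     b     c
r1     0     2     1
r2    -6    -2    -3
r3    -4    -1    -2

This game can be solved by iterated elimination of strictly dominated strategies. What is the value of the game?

Column b is strictly dominated by a for Bob (0<2, -6<-2, -4<-1); eliminate b.
Column c is strictly dominated by a for Bob (0<1, -6<-3, -4<-2); eliminate c.
Row r3 is strictly dominated by row r1 (0>-4); eliminate r3.
Row r2 is strictly dominated by row r1 (0>-6); eliminate r2.
Only (r1, a) remains, with payoff 0.

0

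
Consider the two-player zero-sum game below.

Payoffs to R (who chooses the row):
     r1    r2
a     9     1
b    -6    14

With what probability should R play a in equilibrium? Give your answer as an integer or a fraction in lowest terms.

5/7

Row minima are 1 and -6, so R's maximin is 1; column maxima are 9 and 14, so C's minimax is 9. These differ, so the equilibrium is in mixed strategies.
Let R play a with probability p. C is indifferent when 9p − 6(1−p) = p + 14(1−p), giving p = 5/7.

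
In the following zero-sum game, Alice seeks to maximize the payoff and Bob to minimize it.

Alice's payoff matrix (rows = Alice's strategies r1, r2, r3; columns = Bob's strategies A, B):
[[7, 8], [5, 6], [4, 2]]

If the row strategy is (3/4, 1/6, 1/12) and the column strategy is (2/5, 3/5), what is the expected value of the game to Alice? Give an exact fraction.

103/15

Against (2/5, 3/5), each row's expected payoff is r1: 38/5; r2: 28/5; r3: 14/5.
Taking the (3/4, 1/6, 1/12)-weighted average: (3/4)·(38/5) + (1/6)·(28/5) + (1/12)·(14/5) = 103/15.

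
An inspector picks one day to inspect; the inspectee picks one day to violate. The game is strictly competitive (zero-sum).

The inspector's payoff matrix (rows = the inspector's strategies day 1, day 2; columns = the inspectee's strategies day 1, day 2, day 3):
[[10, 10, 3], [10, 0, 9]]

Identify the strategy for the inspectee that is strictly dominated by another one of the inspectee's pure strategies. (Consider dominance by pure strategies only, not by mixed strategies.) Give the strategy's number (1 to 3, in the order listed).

The inspectee prefers columns that give the inspector less. Compare day 1 with day 3: 3 < 10, 9 < 10.
So day 3 strictly dominates day 1 for the inspectee; day 1 is strictly dominated.

1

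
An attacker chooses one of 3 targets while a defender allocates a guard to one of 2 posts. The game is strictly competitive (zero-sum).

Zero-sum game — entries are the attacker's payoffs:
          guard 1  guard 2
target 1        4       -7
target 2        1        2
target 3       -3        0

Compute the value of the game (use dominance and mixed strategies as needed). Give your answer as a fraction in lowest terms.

5/4

Row target 3 is strictly dominated by row target 2, so the attacker never plays it.
The remaining 2×2 game on (target 1, target 2) × (guard 1, guard 2) has no saddle point. Let the attacker play target 1 with probability p; indifference gives 4p + (1−p) = −7p + 2(1−p), so p = 1/12.
Similarly the defender's optimal q on guard 1 is 3/4, and the value is 4·(3/4) + (-7)·(1/4) = 5/4.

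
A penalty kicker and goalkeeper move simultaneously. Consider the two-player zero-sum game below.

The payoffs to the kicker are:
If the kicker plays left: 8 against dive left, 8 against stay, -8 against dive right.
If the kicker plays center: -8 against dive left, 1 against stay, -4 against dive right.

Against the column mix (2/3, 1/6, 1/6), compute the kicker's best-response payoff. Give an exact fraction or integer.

left: (8)·(2/3) + (8)·(1/6) + (-8)·(1/6) = 16/3.
center: (-8)·(2/3) + (1)·(1/6) + (-4)·(1/6) = -35/6.
The best pure response is left with expected payoff 16/3.

16/3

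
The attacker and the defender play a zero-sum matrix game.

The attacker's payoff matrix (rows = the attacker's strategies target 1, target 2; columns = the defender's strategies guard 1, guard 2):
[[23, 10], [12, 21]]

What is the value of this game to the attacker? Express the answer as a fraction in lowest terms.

Row minima are 10 and 12, so the attacker's maximin is 12; column maxima are 23 and 21, so the defender's minimax is 21. These differ, so the equilibrium is in mixed strategies.
Let the attacker play target 1 with probability p. The defender is indifferent when 23p + 12(1−p) = 10p + 21(1−p), giving p = 9/22.
Let the defender play guard 1 with probability q. The attacker is indifferent when 23q + 10(1−q) = 12q + 21(1−q), giving q = 1/2.
The value is 23·(1/2) + (10)·(1/2) = 33/2.

33/2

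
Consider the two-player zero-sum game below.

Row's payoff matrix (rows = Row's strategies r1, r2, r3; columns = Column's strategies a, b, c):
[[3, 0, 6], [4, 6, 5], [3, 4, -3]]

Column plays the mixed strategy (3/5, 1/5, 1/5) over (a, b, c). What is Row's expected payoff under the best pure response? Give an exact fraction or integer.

r1: (3)·(3/5) + (0)·(1/5) + (6)·(1/5) = 3.
r2: (4)·(3/5) + (6)·(1/5) + (5)·(1/5) = 23/5.
r3: (3)·(3/5) + (4)·(1/5) + (-3)·(1/5) = 2.
The best pure response is r2 with expected payoff 23/5.

23/5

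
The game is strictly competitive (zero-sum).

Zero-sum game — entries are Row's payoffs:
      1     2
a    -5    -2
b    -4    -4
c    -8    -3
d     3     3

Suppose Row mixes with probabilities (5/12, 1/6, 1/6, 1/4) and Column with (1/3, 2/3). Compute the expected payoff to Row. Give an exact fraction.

-35/18

Against (1/3, 2/3), each row's expected payoff is a: -3; b: -4; c: -14/3; d: 3.
Taking the (5/12, 1/6, 1/6, 1/4)-weighted average: (5/12)·(-3) + (1/6)·(-4) + (1/6)·(-14/3) + (1/4)·(3) = -35/18.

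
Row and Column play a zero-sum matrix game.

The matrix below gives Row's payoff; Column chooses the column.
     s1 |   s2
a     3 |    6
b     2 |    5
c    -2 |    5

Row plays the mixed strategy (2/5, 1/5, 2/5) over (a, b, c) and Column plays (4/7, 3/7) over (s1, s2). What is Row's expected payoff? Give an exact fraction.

97/35

Against (4/7, 3/7), each row's expected payoff is a: 30/7; b: 23/7; c: 1.
Taking the (2/5, 1/5, 2/5)-weighted average: (2/5)·(30/7) + (1/5)·(23/7) + (2/5)·(1) = 97/35.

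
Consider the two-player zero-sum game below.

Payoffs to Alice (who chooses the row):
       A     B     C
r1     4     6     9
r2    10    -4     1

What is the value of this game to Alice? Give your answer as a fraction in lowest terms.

19/4

Column C is strictly dominated by B for Bob (it gives Alice more in every row).
The remaining 2×2 game on (r1, r2) × (A, B) has no saddle point. Let Alice play r1 with probability p; indifference gives 4p + 10(1−p) = 6p − 4(1−p), so p = 7/8.
Similarly Bob's optimal q on A is 5/8, and the value is 4·(5/8) + (6)·(3/8) = 19/4.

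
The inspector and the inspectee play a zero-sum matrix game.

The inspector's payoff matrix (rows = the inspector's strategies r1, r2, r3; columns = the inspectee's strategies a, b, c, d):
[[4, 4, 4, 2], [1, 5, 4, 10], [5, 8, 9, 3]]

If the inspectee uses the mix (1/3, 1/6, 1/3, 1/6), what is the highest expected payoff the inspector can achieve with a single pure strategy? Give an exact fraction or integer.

13/2

r1: (4)·(1/3) + (4)·(1/6) + (4)·(1/3) + (2)·(1/6) = 11/3.
r2: (1)·(1/3) + (5)·(1/6) + (4)·(1/3) + (10)·(1/6) = 25/6.
r3: (5)·(1/3) + (8)·(1/6) + (9)·(1/3) + (3)·(1/6) = 13/2.
The best pure response is r3 with expected payoff 13/2.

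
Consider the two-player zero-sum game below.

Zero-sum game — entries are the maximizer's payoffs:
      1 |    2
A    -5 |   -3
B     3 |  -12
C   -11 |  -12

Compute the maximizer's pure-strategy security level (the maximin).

The worst-case payoff for each row is A: -5, B: -12, C: -12.
The best of these is -5.

-5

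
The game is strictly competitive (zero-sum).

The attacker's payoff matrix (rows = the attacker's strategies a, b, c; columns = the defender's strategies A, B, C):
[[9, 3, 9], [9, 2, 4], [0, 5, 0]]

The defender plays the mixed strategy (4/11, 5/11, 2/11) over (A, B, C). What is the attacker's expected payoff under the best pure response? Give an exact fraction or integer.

a: (9)·(4/11) + (3)·(5/11) + (9)·(2/11) = 69/11.
b: (9)·(4/11) + (2)·(5/11) + (4)·(2/11) = 54/11.
c: (0)·(4/11) + (5)·(5/11) + (0)·(2/11) = 25/11.
The best pure response is a with expected payoff 69/11.

69/11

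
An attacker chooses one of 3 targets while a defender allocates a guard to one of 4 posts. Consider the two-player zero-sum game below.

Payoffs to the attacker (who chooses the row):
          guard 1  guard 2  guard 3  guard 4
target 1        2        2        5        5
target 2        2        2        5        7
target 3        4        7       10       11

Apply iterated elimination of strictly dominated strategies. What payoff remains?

4

Row target 1 is strictly dominated by row target 3 (4>2, 7>2, 10>5, 11>5); eliminate target 1.
Column guard 4 is strictly dominated by guard 1 for the defender (2<7, 4<11); eliminate guard 4.
Row target 2 is strictly dominated by row target 3 (4>2, 7>2, 10>5); eliminate target 2.
Column guard 3 is strictly dominated by guard 1 for the defender (4<10); eliminate guard 3.
Column guard 2 is strictly dominated by guard 1 for the defender (4<7); eliminate guard 2.
Only (target 3, guard 1) remains, with payoff 4.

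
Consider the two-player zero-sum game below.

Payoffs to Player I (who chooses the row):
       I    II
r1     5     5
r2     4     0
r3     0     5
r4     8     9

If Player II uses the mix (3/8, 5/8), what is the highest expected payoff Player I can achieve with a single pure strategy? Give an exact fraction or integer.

r1: (5)·(3/8) + (5)·(5/8) = 5.
r2: (4)·(3/8) + (0)·(5/8) = 3/2.
r3: (0)·(3/8) + (5)·(5/8) = 25/8.
r4: (8)·(3/8) + (9)·(5/8) = 69/8.
The best pure response is r4 with expected payoff 69/8.

69/8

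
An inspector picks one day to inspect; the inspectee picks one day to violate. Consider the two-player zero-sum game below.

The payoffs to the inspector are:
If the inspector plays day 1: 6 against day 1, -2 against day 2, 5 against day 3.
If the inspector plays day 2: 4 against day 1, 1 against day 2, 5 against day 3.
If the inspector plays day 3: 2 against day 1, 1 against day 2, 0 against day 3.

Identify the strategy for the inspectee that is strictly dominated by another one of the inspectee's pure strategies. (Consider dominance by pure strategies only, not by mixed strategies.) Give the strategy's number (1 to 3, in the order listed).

1

The inspectee prefers columns that give the inspector less. Compare day 1 with day 2: -2 < 6, 1 < 4, 1 < 2.
So day 2 strictly dominates day 1 for the inspectee; day 1 is strictly dominated.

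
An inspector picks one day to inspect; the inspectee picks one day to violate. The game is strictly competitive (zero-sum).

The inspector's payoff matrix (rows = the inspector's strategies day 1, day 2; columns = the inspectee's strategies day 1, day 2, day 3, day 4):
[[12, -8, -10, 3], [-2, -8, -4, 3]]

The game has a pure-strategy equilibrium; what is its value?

Row minima: -10, -8 → the inspector's maximin is -8.
Column maxima: 12, -8, -4, 3 → the inspectee's minimax is -8.
They coincide at (day 2, day 2), so the value is -8.

-8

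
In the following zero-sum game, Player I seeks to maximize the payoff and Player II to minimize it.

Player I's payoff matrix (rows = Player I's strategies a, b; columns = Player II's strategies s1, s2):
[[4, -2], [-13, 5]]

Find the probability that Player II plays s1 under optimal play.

Row minima are -2 and -13, so Player I's maximin is -2; column maxima are 4 and 5, so Player II's minimax is 4. These differ, so the equilibrium is in mixed strategies.
Let Player II play s1 with probability q. Player I is indifferent when 4q − 2(1−q) = −13q + 5(1−q), giving q = 7/24.

7/24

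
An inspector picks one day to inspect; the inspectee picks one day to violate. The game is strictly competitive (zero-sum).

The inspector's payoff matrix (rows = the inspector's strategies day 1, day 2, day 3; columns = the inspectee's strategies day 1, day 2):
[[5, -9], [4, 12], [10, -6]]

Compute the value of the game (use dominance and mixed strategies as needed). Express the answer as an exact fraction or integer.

6

Row day 1 is strictly dominated by row day 3, so the inspector never plays it.
The remaining 2×2 game on (day 2, day 3) × (day 1, day 2) has no saddle point. Let the inspector play day 2 with probability p; indifference gives 4p + 10(1−p) = 12p − 6(1−p), so p = 2/3.
Similarly the inspectee's optimal q on day 1 is 3/4, and the value is 4·(3/4) + (12)·(1/4) = 6.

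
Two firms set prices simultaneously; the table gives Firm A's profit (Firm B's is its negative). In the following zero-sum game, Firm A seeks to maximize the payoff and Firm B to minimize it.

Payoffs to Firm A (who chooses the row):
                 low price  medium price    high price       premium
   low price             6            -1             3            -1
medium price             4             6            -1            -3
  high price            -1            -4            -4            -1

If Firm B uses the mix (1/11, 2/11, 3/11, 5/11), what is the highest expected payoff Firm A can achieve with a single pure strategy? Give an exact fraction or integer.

8/11

low price: (6)·(1/11) + (-1)·(2/11) + (3)·(3/11) + (-1)·(5/11) = 8/11.
medium price: (4)·(1/11) + (6)·(2/11) + (-1)·(3/11) + (-3)·(5/11) = -2/11.
high price: (-1)·(1/11) + (-4)·(2/11) + (-4)·(3/11) + (-1)·(5/11) = -26/11.
The best pure response is low price with expected payoff 8/11.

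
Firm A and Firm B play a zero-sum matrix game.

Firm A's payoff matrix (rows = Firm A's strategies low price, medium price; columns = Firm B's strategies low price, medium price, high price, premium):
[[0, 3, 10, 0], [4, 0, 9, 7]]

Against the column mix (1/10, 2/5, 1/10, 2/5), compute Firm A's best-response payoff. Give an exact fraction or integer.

low price: (0)·(1/10) + (3)·(2/5) + (10)·(1/10) + (0)·(2/5) = 11/5.
medium price: (4)·(1/10) + (0)·(2/5) + (9)·(1/10) + (7)·(2/5) = 41/10.
The best pure response is medium price with expected payoff 41/10.

41/10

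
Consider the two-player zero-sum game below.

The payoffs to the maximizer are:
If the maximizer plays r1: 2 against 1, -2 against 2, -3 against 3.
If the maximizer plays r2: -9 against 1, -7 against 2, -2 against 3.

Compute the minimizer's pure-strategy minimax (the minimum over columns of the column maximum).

The worst case (largest entry) in each column is 1: 2, 2: -2, 3: -2.
The best (smallest) of these is -2.

-2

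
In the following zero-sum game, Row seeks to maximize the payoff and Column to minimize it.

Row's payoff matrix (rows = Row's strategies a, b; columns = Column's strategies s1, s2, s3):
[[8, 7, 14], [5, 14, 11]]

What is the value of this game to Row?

77/10

Column s3 is strictly dominated by s1 for Column (it gives Row more in every row).
The remaining 2×2 game on (a, b) × (s1, s2) has no saddle point. Let Row play a with probability p; indifference gives 8p + 5(1−p) = 7p + 14(1−p), so p = 9/10.
Similarly Column's optimal q on s1 is 7/10, and the value is 8·(7/10) + (7)·(3/10) = 77/10.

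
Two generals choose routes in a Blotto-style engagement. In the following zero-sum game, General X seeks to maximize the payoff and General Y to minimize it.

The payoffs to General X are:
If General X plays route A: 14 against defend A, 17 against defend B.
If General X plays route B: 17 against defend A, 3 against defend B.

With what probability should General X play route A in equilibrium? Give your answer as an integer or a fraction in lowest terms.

Row minima are 14 and 3, so General X's maximin is 14; column maxima are 17 and 17, so General Y's minimax is 17. These differ, so the equilibrium is in mixed strategies.
Let General X play route A with probability p. General Y is indifferent when 14p + 17(1−p) = 17p + 3(1−p), giving p = 14/17.

14/17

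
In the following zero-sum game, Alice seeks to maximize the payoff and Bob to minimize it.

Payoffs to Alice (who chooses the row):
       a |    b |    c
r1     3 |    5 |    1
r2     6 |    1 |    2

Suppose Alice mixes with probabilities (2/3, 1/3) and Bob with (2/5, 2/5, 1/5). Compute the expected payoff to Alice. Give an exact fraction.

Against (2/5, 2/5, 1/5), each row's expected payoff is r1: 17/5; r2: 16/5.
Taking the (2/3, 1/3)-weighted average: (2/3)·(17/5) + (1/3)·(16/5) = 10/3.

10/3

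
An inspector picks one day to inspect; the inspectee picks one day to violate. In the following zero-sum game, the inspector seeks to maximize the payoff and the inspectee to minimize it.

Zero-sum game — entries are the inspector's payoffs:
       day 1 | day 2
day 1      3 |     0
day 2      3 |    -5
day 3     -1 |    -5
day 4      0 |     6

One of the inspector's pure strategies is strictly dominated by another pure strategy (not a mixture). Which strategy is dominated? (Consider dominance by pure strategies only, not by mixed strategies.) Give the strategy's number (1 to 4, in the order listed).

Compare day 3 with day 1: 3 > -1, 0 > -5.
So day 1 strictly dominates day 3 for the inspector; day 3 is strictly dominated.

3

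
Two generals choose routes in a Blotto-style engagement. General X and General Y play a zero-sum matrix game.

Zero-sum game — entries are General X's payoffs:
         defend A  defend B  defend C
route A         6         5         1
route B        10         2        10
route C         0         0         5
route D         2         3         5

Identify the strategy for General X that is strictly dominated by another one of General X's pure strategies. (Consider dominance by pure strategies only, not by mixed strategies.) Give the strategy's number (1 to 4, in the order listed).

3

Compare route C with route B: 10 > 0, 2 > 0, 10 > 5.
So route B strictly dominates route C for General X; route C is strictly dominated.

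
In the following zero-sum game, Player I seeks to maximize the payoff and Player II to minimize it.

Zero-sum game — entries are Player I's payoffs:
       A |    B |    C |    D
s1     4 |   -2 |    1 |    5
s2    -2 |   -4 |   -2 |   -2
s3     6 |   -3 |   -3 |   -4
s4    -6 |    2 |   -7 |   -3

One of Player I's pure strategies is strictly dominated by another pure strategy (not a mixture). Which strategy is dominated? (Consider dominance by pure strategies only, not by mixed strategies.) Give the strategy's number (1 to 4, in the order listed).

Compare s2 with s1: 4 > -2, -2 > -4, 1 > -2, 5 > -2.
So s1 strictly dominates s2 for Player I; s2 is strictly dominated.

2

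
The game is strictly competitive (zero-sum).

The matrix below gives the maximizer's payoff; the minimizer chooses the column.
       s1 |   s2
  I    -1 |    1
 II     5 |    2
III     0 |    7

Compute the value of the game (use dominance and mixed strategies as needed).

7/2

Row I is strictly dominated by row III, so the maximizer never plays it.
The remaining 2×2 game on (II, III) × (s1, s2) has no saddle point. Let the maximizer play II with probability p; indifference gives 5p = 2p + 7(1−p), so p = 7/10.
Similarly the minimizer's optimal q on s1 is 1/2, and the value is 5·(1/2) + (2)·(1/2) = 7/2.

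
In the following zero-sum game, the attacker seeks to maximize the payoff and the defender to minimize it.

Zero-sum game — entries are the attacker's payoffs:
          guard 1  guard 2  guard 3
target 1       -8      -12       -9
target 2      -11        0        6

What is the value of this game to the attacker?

-44/5

Column guard 3 is strictly dominated by guard 2 for the defender (it gives the attacker more in every row).
The remaining 2×2 game on (target 1, target 2) × (guard 1, guard 2) has no saddle point. Let the attacker play target 1 with probability p; indifference gives −8p − 11(1−p) = −12p, so p = 11/15.
Similarly the defender's optimal q on guard 1 is 4/5, and the value is -8·(4/5) + (-12)·(1/5) = -44/5.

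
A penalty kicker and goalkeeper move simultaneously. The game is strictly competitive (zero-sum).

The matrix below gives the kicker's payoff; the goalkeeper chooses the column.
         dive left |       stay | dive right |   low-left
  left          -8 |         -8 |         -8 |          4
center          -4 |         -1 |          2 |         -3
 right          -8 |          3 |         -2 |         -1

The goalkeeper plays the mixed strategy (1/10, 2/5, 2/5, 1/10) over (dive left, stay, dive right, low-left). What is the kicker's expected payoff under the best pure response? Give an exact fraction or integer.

-3/10

left: (-8)·(1/10) + (-8)·(2/5) + (-8)·(2/5) + (4)·(1/10) = -34/5.
center: (-4)·(1/10) + (-1)·(2/5) + (2)·(2/5) + (-3)·(1/10) = -3/10.
right: (-8)·(1/10) + (3)·(2/5) + (-2)·(2/5) + (-1)·(1/10) = -1/2.
The best pure response is center with expected payoff -3/10.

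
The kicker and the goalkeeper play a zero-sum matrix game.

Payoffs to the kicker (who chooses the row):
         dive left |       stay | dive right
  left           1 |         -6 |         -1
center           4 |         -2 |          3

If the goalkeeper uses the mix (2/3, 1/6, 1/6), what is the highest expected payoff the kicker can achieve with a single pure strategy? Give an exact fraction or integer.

left: (1)·(2/3) + (-6)·(1/6) + (-1)·(1/6) = -1/2.
center: (4)·(2/3) + (-2)·(1/6) + (3)·(1/6) = 17/6.
The best pure response is center with expected payoff 17/6.

17/6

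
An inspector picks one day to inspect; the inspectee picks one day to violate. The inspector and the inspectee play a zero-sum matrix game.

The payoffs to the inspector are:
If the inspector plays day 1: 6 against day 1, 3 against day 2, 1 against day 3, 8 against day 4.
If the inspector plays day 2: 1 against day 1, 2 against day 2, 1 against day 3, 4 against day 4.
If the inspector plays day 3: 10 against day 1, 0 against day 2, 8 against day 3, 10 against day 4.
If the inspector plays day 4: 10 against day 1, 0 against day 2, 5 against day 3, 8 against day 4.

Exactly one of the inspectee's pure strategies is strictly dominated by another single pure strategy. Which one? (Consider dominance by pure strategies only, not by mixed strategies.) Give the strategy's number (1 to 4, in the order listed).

4

The inspectee prefers columns that give the inspector less. Compare day 4 with day 2: 3 < 8, 2 < 4, 0 < 10, 0 < 8.
So day 2 strictly dominates day 4 for the inspectee; day 4 is strictly dominated.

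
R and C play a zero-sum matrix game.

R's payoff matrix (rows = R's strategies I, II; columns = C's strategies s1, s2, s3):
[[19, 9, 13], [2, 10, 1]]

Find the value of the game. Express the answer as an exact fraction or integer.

Column s1 is strictly dominated by s3 for C (it gives R more in every row).
The remaining 2×2 game on (I, II) × (s2, s3) has no saddle point. Let R play I with probability p; indifference gives 9p + 10(1−p) = 13p + (1−p), so p = 9/13.
Similarly C's optimal q on s2 is 12/13, and the value is 9·(12/13) + (13)·(1/13) = 121/13.

121/13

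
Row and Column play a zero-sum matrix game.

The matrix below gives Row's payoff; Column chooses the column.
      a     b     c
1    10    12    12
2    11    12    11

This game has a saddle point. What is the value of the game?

Row minima: 10, 11 → Row's maximin is 11.
Column maxima: 11, 12, 12 → Column's minimax is 11.
They coincide at (2, a), so the value is 11.

11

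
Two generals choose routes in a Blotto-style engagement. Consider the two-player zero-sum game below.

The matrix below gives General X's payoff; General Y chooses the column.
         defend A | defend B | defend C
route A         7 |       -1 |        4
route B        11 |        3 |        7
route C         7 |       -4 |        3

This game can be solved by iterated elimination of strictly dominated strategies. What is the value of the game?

3

Column defend A is strictly dominated by defend B for General Y (-1<7, 3<11, -4<7); eliminate defend A.
Row route A is strictly dominated by row route B (3>-1, 7>4); eliminate route A.
Column defend C is strictly dominated by defend B for General Y (3<7, -4<3); eliminate defend C.
Row route C is strictly dominated by row route B (3>-4); eliminate route C.
Only (route B, defend B) remains, with payoff 3.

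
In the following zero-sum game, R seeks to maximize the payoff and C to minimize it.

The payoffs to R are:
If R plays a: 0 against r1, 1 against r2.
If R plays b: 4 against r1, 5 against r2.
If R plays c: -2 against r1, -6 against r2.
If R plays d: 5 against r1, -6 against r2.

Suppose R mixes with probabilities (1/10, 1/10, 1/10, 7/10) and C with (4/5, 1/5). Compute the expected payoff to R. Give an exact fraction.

Against (4/5, 1/5), each row's expected payoff is a: 1/5; b: 21/5; c: -14/5; d: 14/5.
Taking the (1/10, 1/10, 1/10, 7/10)-weighted average: (1/10)·(1/5) + (1/10)·(21/5) + (1/10)·(-14/5) + (7/10)·(14/5) = 53/25.

53/25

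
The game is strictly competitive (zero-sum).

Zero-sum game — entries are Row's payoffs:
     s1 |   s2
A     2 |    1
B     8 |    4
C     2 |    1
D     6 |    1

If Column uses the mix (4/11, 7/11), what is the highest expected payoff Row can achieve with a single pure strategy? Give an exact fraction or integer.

A: (2)·(4/11) + (1)·(7/11) = 15/11.
B: (8)·(4/11) + (4)·(7/11) = 60/11.
C: (2)·(4/11) + (1)·(7/11) = 15/11.
D: (6)·(4/11) + (1)·(7/11) = 31/11.
The best pure response is B with expected payoff 60/11.

60/11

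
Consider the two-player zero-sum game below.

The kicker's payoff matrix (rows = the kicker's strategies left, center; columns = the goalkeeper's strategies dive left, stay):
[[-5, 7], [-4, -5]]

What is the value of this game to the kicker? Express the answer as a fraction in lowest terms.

-53/13

Row minima are -5 and -5, so the kicker's maximin is -5; column maxima are -4 and 7, so the goalkeeper's minimax is -4. These differ, so the equilibrium is in mixed strategies.
Let the kicker play left with probability p. The goalkeeper is indifferent when −5p − 4(1−p) = 7p − 5(1−p), giving p = 1/13.
Let the goalkeeper play dive left with probability q. The kicker is indifferent when −5q + 7(1−q) = −4q − 5(1−q), giving q = 12/13.
The value is -5·(12/13) + (7)·(1/13) = -53/13.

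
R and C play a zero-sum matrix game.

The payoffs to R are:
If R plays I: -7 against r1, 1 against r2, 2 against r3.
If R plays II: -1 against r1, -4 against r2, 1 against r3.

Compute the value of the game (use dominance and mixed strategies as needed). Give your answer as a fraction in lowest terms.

Column r3 is strictly dominated by r2 for C (it gives R more in every row).
The remaining 2×2 game on (I, II) × (r1, r2) has no saddle point. Let R play I with probability p; indifference gives −7p − (1−p) = p − 4(1−p), so p = 3/11.
Similarly C's optimal q on r1 is 5/11, and the value is -7·(5/11) + (1)·(6/11) = -29/11.

-29/11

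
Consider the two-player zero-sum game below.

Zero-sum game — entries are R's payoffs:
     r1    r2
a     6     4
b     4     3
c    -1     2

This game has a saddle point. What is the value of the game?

4

Row minima: 4, 3, -1 → R's maximin is 4.
Column maxima: 6, 4 → C's minimax is 4.
They coincide at (a, r2), so the value is 4.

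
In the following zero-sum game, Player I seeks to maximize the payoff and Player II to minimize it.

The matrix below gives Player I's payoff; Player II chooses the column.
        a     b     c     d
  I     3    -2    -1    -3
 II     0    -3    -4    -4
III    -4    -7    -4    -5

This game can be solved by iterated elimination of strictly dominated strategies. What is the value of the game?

Row III is strictly dominated by row I (3>-4, -2>-7, -1>-4, -3>-5); eliminate III.
Column a is strictly dominated by b for Player II (-2<3, -3<0); eliminate a.
Column b is strictly dominated by d for Player II (-3<-2, -4<-3); eliminate b.
Row II is strictly dominated by row I (-1>-4, -3>-4); eliminate II.
Column c is strictly dominated by d for Player II (-3<-1); eliminate c.
Only (I, d) remains, with payoff -3.

-3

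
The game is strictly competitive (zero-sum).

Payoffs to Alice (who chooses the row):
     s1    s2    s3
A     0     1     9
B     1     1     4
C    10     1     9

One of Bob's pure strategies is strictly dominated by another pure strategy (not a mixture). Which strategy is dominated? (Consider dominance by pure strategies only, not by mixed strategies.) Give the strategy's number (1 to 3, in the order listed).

3

Bob prefers columns that give Alice less. Compare s3 with s2: 1 < 9, 1 < 4, 1 < 9.
So s2 strictly dominates s3 for Bob; s3 is strictly dominated.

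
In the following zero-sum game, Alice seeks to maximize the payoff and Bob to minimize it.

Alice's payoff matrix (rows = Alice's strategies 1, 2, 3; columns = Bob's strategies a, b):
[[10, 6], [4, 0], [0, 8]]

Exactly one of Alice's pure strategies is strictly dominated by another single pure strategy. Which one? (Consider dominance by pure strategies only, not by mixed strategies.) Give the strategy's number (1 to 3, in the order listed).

Compare 2 with 1: 10 > 4, 6 > 0.
So 1 strictly dominates 2 for Alice; 2 is strictly dominated.

2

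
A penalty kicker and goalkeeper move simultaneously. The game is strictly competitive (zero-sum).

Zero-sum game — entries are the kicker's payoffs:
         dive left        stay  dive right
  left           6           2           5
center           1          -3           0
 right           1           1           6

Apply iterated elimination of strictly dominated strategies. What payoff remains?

2

Column dive right is strictly dominated by stay for the goalkeeper (2<5, -3<0, 1<6); eliminate dive right.
Row right is strictly dominated by row left (6>1, 2>1); eliminate right.
Column dive left is strictly dominated by stay for the goalkeeper (2<6, -3<1); eliminate dive left.
Row center is strictly dominated by row left (2>-3); eliminate center.
Only (left, stay) remains, with payoff 2.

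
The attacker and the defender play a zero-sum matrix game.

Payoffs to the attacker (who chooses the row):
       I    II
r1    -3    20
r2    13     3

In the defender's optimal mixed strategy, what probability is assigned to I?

Row minima are -3 and 3, so the attacker's maximin is 3; column maxima are 13 and 20, so the defender's minimax is 13. These differ, so the equilibrium is in mixed strategies.
Let the defender play I with probability q. The attacker is indifferent when −3q + 20(1−q) = 13q + 3(1−q), giving q = 17/33.

17/33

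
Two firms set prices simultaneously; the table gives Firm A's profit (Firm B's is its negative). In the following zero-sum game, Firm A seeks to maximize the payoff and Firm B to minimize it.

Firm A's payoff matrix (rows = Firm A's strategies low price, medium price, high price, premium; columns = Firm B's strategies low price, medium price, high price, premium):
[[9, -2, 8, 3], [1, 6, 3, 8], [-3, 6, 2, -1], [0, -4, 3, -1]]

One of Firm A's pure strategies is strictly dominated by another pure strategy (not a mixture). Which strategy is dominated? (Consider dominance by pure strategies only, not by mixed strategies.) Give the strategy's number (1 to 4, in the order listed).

Compare premium with low price: 9 > 0, -2 > -4, 8 > 3, 3 > -1.
So low price strictly dominates premium for Firm A; premium is strictly dominated.

4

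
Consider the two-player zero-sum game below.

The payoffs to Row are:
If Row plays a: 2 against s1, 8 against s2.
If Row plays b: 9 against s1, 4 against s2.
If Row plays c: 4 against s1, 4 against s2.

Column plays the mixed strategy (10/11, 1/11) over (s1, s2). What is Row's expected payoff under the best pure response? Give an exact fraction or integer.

94/11

a: (2)·(10/11) + (8)·(1/11) = 28/11.
b: (9)·(10/11) + (4)·(1/11) = 94/11.
c: (4)·(10/11) + (4)·(1/11) = 4.
The best pure response is b with expected payoff 94/11.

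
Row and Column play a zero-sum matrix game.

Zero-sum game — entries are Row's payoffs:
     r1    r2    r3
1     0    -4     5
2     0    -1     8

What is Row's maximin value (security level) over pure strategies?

The worst-case payoff for each row is 1: -4, 2: -1.
The best of these is -1.

-1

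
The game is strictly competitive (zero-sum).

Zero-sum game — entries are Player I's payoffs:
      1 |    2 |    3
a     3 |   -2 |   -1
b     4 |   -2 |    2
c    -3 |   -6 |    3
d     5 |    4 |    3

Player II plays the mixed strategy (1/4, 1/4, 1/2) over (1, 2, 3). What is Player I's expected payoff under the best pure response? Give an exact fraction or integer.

a: (3)·(1/4) + (-2)·(1/4) + (-1)·(1/2) = -1/4.
b: (4)·(1/4) + (-2)·(1/4) + (2)·(1/2) = 3/2.
c: (-3)·(1/4) + (-6)·(1/4) + (3)·(1/2) = -3/4.
d: (5)·(1/4) + (4)·(1/4) + (3)·(1/2) = 15/4.
The best pure response is d with expected payoff 15/4.

15/4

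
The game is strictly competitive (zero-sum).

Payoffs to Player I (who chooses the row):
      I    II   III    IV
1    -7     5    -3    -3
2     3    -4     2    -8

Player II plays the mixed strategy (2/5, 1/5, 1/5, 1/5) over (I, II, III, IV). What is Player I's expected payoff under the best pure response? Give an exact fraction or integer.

-4/5

1: (-7)·(2/5) + (5)·(1/5) + (-3)·(1/5) + (-3)·(1/5) = -3.
2: (3)·(2/5) + (-4)·(1/5) + (2)·(1/5) + (-8)·(1/5) = -4/5.
The best pure response is 2 with expected payoff -4/5.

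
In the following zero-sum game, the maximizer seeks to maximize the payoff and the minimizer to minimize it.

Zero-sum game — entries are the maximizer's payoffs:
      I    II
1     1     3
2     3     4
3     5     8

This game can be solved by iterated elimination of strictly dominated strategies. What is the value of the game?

5

Column II is strictly dominated by I for the minimizer (1<3, 3<4, 5<8); eliminate II.
Row 2 is strictly dominated by row 3 (5>3); eliminate 2.
Row 1 is strictly dominated by row 3 (5>1); eliminate 1.
Only (3, I) remains, with payoff 5.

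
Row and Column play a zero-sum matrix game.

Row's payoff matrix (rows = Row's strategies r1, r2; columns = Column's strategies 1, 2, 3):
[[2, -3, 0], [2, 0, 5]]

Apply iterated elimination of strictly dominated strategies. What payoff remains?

Column 3 is strictly dominated by 2 for Column (-3<0, 0<5); eliminate 3.
Column 1 is strictly dominated by 2 for Column (-3<2, 0<2); eliminate 1.
Row r1 is strictly dominated by row r2 (0>-3); eliminate r1.
Only (r2, 2) remains, with payoff 0.

0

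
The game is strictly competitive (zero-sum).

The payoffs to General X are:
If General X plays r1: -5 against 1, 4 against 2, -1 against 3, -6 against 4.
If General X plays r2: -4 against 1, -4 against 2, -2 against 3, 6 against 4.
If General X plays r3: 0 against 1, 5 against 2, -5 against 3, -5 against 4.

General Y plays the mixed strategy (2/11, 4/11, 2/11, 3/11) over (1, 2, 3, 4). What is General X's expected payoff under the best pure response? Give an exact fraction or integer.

-5/11

r1: (-5)·(2/11) + (4)·(4/11) + (-1)·(2/11) + (-6)·(3/11) = -14/11.
r2: (-4)·(2/11) + (-4)·(4/11) + (-2)·(2/11) + (6)·(3/11) = -10/11.
r3: (0)·(2/11) + (5)·(4/11) + (-5)·(2/11) + (-5)·(3/11) = -5/11.
The best pure response is r3 with expected payoff -5/11.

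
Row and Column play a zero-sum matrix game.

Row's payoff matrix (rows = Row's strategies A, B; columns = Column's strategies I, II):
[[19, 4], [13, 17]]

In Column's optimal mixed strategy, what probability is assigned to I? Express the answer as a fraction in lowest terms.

13/19

Row minima are 4 and 13, so Row's maximin is 13; column maxima are 19 and 17, so Column's minimax is 17. These differ, so the equilibrium is in mixed strategies.
Let Column play I with probability q. Row is indifferent when 19q + 4(1−q) = 13q + 17(1−q), giving q = 13/19.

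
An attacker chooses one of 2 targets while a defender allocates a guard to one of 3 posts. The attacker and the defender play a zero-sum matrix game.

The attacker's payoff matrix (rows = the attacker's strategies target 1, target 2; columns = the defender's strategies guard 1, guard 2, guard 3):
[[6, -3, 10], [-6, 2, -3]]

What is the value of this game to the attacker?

-6/17

Column guard 3 is strictly dominated by guard 1 for the defender (it gives the attacker more in every row).
The remaining 2×2 game on (target 1, target 2) × (guard 1, guard 2) has no saddle point. Let the attacker play target 1 with probability p; indifference gives 6p − 6(1−p) = −3p + 2(1−p), so p = 8/17.
Similarly the defender's optimal q on guard 1 is 5/17, and the value is 6·(5/17) + (-3)·(12/17) = -6/17.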